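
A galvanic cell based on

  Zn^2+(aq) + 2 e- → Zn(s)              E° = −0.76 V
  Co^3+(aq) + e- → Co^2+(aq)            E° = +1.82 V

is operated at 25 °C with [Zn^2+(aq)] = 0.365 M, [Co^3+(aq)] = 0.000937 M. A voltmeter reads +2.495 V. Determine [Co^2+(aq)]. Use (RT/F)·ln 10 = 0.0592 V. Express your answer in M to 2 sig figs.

0.042 M

The Co³⁺/Co²⁺ couple has the larger reduction potential, so it is the cathode: E°cell = +1.82 − (−0.76) = +2.58 V and n = 2.
Rearranging E = E° − (0.0592/n)·log Q gives log Q = 2(+2.58 − (+2.495))/0.0592 = 2.872.
For 2 Co^3+(aq) + Zn(s) → 2 Co^2+(aq) + Zn^2+(aq), the reaction quotient is Q = ([Co^2+(aq)]^2·[Zn^2+(aq)]) / [Co^3+(aq)]^2.
Solving for the unknown gives log [Co^2+(aq)] = −1.373, so [Co^2+(aq)] ≈ 0.042 M.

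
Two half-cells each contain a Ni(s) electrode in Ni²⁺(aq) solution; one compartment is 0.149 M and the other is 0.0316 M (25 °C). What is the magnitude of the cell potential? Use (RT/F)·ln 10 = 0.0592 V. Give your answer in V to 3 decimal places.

For a concentration cell E°cell = 0, since both electrodes use the same couple.
The compartment with the higher Ni²⁺(aq) concentration (0.149 M) acts as the cathode; ions are reduced there and produced at the dilute (0.0316 M) anode.
With n = 2, Ecell = −(0.0592/2)·log([dilute]/[conc]) = −(0.0592/2)·log(0.0316/0.149) = +0.020 V.

0.020 V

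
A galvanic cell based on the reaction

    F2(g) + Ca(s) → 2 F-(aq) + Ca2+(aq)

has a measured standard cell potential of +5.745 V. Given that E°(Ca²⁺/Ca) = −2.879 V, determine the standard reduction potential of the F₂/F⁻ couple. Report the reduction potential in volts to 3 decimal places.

+2.866 V

In the reaction as written the F₂/F⁻ couple is reduced (cathode) and Ca²⁺/Ca is oxidized (anode), so E°cell = E°(F₂/F⁻) − E°(Ca²⁺/Ca).
E°(F₂/F⁻) = E°cell + E°(anode) = +5.745 + (−2.879) = +2.866 V.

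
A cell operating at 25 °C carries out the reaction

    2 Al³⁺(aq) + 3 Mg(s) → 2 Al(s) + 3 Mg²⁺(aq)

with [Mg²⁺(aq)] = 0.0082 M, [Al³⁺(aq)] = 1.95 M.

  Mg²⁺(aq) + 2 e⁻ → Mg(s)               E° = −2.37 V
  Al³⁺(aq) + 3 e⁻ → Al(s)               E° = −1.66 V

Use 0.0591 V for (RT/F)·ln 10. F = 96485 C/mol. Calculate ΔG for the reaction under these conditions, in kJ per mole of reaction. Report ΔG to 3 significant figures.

The standard cell potential is −1.66 − (−2.37) = +0.71 V, with n = 6 electrons in the balanced equation.
Q = [Mg²⁺(aq)]^3 / [Al³⁺(aq)]^2 = 1.45×10^−7, so log Q = −6.839 and E = +0.71 − (0.0591/6)(−6.839) = +0.7774 V.
Finally ΔG = −nFE = −(6)(96485 C/mol)(+0.7774 V) = −450 kJ/mol.

−450 kJ/mol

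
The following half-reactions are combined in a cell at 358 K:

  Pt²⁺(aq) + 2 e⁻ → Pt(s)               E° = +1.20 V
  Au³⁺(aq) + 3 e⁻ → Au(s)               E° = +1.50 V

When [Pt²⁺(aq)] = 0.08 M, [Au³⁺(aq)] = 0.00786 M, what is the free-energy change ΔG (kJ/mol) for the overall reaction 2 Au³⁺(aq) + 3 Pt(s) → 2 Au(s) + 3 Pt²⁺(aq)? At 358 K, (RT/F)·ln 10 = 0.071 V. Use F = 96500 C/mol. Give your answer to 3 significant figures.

−167 kJ/mol

With Au³⁺/Au reduced at the cathode, E°cell = +1.50 − (+1.20) = +0.30 V and n = 6.
Q = [Pt²⁺(aq)]^3 / [Au³⁺(aq)]^2 = 8.29, so log Q = 0.918 and E = +0.30 − (0.071/6)(0.918) = +0.2891 V.
Finally ΔG = −nFE = −(6)(96500 C/mol)(+0.2891 V) = −167 kJ/mol.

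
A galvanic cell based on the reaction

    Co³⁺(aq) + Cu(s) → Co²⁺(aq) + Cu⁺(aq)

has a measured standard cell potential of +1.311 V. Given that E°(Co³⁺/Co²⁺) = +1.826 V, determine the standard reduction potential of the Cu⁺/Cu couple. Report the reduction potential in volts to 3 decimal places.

In the reaction as written the Co³⁺/Co²⁺ couple is reduced (cathode) and Cu⁺/Cu is oxidized (anode), so E°cell = E°(Co³⁺/Co²⁺) − E°(Cu⁺/Cu).
E°(Cu⁺/Cu) = E°(cathode) − E°cell = +1.826 − (+1.311) = +0.515 V.

+0.515 V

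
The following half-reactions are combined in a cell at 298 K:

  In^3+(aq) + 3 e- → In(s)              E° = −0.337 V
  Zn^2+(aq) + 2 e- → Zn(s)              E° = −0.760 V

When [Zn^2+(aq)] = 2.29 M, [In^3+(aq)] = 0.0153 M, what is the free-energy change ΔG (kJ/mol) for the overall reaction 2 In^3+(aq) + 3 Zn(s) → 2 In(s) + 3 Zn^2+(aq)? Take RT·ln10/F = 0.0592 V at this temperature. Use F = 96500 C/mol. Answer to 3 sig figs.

−218 kJ/mol

E°cell = −0.337 − (−0.760) = +0.423 V; the balanced reaction transfers n = 6 electrons.
Here Q = [Zn^2+(aq)]^3 / [In^3+(aq)]^2 = 5.13×10^4 (log Q = 4.710), giving E = +0.423 − (0.0592/6)·(4.710) = +0.3765 V.
Then ΔG = −nFE = −6 × 96500 × +0.3765 J/mol = −218 kJ/mol.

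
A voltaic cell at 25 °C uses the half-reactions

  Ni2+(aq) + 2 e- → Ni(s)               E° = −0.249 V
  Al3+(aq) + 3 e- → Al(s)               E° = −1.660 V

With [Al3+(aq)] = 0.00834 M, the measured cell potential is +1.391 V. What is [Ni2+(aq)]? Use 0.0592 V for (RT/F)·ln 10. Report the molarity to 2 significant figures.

The Ni²⁺/Ni couple has the larger reduction potential, so it is the cathode: E°cell = −0.249 − (−1.660) = +1.411 V and n = 6.
Since E = E° − (0.0592/n)·log Q, log Q = n(E° − E)/0.0592 = 2.027.
Balancing electrons gives 3 Ni2+(aq) + 2 Al(s) → 3 Ni(s) + 2 Al3+(aq); thus Q = [Al3+(aq)]^2 / [Ni2+(aq)]^3.
Solving for the unknown gives log [Ni2+(aq)] = −2.062, so [Ni2+(aq)] ≈ 0.0087 M.

0.0087 M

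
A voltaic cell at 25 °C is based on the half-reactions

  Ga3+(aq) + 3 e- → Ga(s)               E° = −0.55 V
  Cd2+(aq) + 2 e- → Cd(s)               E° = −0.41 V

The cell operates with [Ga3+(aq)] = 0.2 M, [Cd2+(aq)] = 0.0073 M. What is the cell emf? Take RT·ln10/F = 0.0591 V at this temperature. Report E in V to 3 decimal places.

+0.091 V

Since E°(Cd²⁺/Cd) > E°(Ga³⁺/Ga), Cd²⁺/Cd serves as the cathode.
E°cell = E°cat − E°an = −0.41 − (−0.55) = +0.14 V; n = 6.
Balancing gives 3 Cd2+(aq) + 2 Ga(s) → 3 Cd(s) + 2 Ga3+(aq); hence Q = [Ga3+(aq)]^2 / [Cd2+(aq)]^3 = 1.03×10^5 (log Q = 5.012).
E = E° − (0.0591/n)·log Q = +0.14 − (0.0591/6)(5.012) = +0.091 V.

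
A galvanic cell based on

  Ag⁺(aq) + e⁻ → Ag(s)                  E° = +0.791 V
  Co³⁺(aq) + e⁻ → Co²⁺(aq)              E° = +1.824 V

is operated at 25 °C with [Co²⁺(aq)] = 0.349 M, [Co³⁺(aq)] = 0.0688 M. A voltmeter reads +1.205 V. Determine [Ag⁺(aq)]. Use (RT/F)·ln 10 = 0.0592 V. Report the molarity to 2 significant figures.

Co³⁺/Co²⁺ is the cathode (higher E°); E°cell = +1.824 − (+0.791) = +1.033 V with n = 1.
From the Nernst equation, log Q = n(E° − E)/0.0592 = 1·(+1.033 − (+1.205))/0.0592 = −2.905.
For Co³⁺(aq) + Ag(s) → Co²⁺(aq) + Ag⁺(aq), the reaction quotient is Q = ([Co²⁺(aq)]·[Ag⁺(aq)]) / [Co³⁺(aq)].
Isolating [Ag⁺(aq)] in Q = 10^{−2.905} yields log [Ag⁺(aq)] = −3.610, i.e. 0.00025 M.

0.00025 M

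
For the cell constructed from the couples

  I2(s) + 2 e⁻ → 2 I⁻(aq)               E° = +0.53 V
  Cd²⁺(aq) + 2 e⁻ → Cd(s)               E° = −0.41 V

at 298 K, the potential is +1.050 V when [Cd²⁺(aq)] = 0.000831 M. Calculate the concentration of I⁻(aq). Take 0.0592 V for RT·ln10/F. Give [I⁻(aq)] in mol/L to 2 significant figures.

The I₂/I⁻ couple has the larger reduction potential, so it is the cathode: E°cell = +0.53 − (−0.41) = +0.94 V and n = 2.
Since E = E° − (0.0592/n)·log Q, log Q = n(E° − E)/0.0592 = −3.716.
Balancing electrons gives I2(s) + Cd(s) → 2 I⁻(aq) + Cd²⁺(aq); thus Q = [I⁻(aq)]^2·[Cd²⁺(aq)].
Solving for the unknown gives log [I⁻(aq)] = −0.318, so [I⁻(aq)] ≈ 0.48 M.

0.48 M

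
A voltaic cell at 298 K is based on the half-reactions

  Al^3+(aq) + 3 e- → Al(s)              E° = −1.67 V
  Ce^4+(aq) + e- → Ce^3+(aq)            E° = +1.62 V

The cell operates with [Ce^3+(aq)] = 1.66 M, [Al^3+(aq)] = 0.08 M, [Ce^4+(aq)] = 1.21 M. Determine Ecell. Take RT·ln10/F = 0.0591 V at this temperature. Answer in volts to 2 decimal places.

The Ce⁴⁺/Ce³⁺ couple has the more positive E°, so it is the cathode; Al³⁺/Al is the anode.
E°cell = E°cat − E°an = +1.62 − (−1.67) = +3.29 V; n = 3.
The balanced reaction is 3 Ce^4+(aq) + Al(s) → 3 Ce^3+(aq) + Al^3+(aq), so Q = ([Ce^3+(aq)]^3·[Al^3+(aq)]) / [Ce^4+(aq)]^3 = 0.207 and log Q = −0.685.
By the Nernst equation, E = +3.29 − (0.0591/3)·(−0.685) = +3.30 V.

+3.30 V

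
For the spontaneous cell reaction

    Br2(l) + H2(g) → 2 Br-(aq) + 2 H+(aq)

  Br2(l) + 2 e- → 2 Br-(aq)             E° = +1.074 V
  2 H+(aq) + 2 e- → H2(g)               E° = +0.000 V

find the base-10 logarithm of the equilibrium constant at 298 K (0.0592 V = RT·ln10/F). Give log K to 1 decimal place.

The Br₂/Br⁻ couple is reduced (cathode); E°cell = +1.074 − (+0.000) = +1.074 V with n = 2.
At equilibrium E = 0, so log K = nE°cell / 0.0592 = (2)(+1.074) / 0.0592 = 36.3.

log K = 36.3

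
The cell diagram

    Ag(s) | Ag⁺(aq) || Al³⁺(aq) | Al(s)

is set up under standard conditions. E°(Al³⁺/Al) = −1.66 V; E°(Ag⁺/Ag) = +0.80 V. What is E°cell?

By convention the left-hand electrode in cell notation is the anode (oxidation) and the right-hand electrode is the cathode (reduction).
E°cell = E°(right) − E°(left) = −1.66 − (+0.80) = −2.46 V.
The negative sign shows that, as written, the cell would require an external voltage to drive the reaction.

−2.46 V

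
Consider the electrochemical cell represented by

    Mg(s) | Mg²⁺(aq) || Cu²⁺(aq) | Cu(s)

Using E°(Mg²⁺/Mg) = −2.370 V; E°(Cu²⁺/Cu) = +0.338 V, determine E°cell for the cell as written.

+2.708 V

By convention the left-hand electrode in cell notation is the anode (oxidation) and the right-hand electrode is the cathode (reduction).
E°cell = E°(right) − E°(left) = +0.338 − (−2.370) = +2.708 V.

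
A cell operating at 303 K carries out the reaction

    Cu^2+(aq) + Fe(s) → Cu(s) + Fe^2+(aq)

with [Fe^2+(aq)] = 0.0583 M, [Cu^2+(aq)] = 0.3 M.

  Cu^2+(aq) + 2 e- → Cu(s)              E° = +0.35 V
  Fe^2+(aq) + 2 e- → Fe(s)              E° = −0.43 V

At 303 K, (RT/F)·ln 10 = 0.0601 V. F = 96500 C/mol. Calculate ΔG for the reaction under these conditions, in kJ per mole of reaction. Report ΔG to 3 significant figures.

With Cu²⁺/Cu reduced at the cathode, E°cell = +0.35 − (−0.43) = +0.78 V and n = 2.
Here Q = [Fe^2+(aq)] / [Cu^2+(aq)] = 0.194 (log Q = −0.711), giving E = +0.78 − (0.0601/2)·(−0.711) = +0.8014 V.
ΔG = −nFE = −(2)(96500)(+0.8014) J/mol = −155 kJ/mol.

−155 kJ/mol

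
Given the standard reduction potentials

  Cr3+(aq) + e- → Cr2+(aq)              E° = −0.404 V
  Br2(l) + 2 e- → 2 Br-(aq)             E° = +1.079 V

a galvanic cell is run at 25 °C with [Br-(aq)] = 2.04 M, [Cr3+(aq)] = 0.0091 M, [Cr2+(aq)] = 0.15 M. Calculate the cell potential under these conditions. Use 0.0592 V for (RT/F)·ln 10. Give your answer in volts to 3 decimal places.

+1.537 V

The Br₂/Br⁻ couple has the more positive E°, so it is the cathode; Cr³⁺/Cr²⁺ is the anode.
E°cell = E°cat − E°an = +1.079 − (−0.404) = +1.483 V; n = 2.
For the overall reaction Br2(l) + 2 Cr2+(aq) → 2 Br-(aq) + 2 Cr3+(aq), Q = ([Br-(aq)]^2·[Cr3+(aq)]^2) / [Cr2+(aq)]^2 = 0.0153, giving log Q = −1.815.
Applying E = E° − (RT ln10/nF)·log Q gives +1.483 − (0.0592/2)(−1.815) = +1.537 V.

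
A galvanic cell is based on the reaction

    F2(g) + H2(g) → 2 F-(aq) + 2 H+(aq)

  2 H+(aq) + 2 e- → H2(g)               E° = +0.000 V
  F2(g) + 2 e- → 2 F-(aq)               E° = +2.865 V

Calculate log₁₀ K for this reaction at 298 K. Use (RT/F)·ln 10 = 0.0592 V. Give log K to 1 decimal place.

The F₂/F⁻ couple is reduced (cathode); E°cell = +2.865 − (+0.000) = +2.865 V with n = 2.
At equilibrium E = 0, so log K = nE°cell / 0.0592 = (2)(+2.865) / 0.0592 = 96.8.

log K = 96.8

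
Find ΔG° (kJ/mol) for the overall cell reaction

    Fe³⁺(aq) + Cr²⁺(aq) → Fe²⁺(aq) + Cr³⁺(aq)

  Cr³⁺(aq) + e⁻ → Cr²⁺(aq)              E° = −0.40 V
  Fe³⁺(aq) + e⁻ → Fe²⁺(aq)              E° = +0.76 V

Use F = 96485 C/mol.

−112 kJ/mol

In the reaction as written Fe³⁺(aq) is reduced, so the Fe³⁺/Fe²⁺ couple is the cathode and Cr³⁺/Cr²⁺ is the anode.
E°cell = +0.76 − (−0.40) = +1.16 V; balancing electrons gives n = 1.
ΔG° = −nFE°cell = −(1)(96485)(+1.16) J/mol = −112 kJ/mol.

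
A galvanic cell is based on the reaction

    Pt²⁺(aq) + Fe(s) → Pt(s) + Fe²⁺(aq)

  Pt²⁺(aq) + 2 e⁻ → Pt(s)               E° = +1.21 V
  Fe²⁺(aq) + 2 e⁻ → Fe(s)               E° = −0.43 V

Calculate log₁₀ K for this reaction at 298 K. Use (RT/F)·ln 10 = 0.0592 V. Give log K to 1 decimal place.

log K = 55.4

The Pt²⁺/Pt couple is reduced (cathode); E°cell = +1.21 − (−0.43) = +1.64 V with n = 2.
At equilibrium E = 0, so log K = nE°cell / 0.0592 = (2)(+1.64) / 0.0592 = 55.4.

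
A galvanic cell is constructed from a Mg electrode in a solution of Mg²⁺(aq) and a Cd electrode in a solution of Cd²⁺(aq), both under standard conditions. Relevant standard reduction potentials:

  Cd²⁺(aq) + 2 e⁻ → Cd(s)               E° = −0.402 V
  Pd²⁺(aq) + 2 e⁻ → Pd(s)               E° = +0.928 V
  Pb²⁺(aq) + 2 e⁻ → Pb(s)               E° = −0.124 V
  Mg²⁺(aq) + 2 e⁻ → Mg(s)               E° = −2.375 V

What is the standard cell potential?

+1.973 V

The Cd²⁺/Cd couple has the higher E°, so Cd ion is reduced (cathode) and Mg is oxidized (anode).
E°cell = E°(cathode) − E°(anode) = −0.402 − (−2.375) = +1.973 V.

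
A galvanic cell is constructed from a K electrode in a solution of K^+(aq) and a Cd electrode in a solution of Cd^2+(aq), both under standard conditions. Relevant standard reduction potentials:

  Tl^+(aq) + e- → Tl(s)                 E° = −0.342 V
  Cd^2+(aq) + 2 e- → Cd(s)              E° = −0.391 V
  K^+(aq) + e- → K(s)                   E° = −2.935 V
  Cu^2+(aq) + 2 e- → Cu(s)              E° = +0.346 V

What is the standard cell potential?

The Cd²⁺/Cd couple has the higher E°, so Cd ion is reduced (cathode) and K is oxidized (anode).
E°cell = E°(cathode) − E°(anode) = −0.391 − (−2.935) = +2.544 V.

+2.544 V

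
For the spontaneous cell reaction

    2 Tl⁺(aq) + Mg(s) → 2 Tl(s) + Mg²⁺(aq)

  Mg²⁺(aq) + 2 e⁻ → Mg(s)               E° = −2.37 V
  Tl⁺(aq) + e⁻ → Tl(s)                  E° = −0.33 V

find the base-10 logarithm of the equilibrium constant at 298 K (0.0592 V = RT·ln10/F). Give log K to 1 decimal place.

log K = 68.9

The Tl⁺/Tl couple is reduced (cathode); E°cell = −0.33 − (−2.37) = +2.04 V with n = 2.
At equilibrium E = 0, so log K = nE°cell / 0.0592 = (2)(+2.04) / 0.0592 = 68.9.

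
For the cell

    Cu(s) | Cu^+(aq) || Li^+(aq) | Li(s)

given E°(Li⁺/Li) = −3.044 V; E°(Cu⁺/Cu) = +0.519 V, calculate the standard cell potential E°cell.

−3.563 V

By convention the left-hand electrode in cell notation is the anode (oxidation) and the right-hand electrode is the cathode (reduction).
E°cell = E°(right) − E°(left) = −3.044 − (+0.519) = −3.563 V.
The negative sign shows that, as written, the cell would require an external voltage to drive the reaction.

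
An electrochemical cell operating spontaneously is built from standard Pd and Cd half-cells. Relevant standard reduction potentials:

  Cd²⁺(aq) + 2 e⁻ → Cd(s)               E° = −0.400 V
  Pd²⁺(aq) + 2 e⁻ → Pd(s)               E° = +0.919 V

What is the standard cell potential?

Of the two couples in this cell, the one with the more positive reduction potential is reduced at the cathode: here that is Pd²⁺/Pd (+0.919 V); Cd²⁺/Cd (−0.400 V) is the anode.
E°cell = E°(cathode) − E°(anode) = +0.919 − (−0.400) = +1.319 V.

+1.319 V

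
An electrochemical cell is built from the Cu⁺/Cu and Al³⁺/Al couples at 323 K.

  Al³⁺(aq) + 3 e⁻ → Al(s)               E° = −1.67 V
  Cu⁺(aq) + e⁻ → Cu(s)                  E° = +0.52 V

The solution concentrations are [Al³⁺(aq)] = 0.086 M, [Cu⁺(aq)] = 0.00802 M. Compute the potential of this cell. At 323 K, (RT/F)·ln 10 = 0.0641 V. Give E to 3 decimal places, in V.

The Cu⁺/Cu couple has the more positive E°, so it is the cathode; Al³⁺/Al is the anode.
E°cell = +0.52 − (−1.67) = +2.19 V, with n = 3 electrons transferred.
For the overall reaction 3 Cu⁺(aq) + Al(s) → 3 Cu(s) + Al³⁺(aq), Q = [Al³⁺(aq)] / [Cu⁺(aq)]^3 = 1.67×10^5, giving log Q = 5.222.
Applying E = E° − (RT ln10/nF)·log Q gives +2.19 − (0.0641/3)(5.222) = +2.078 V.

+2.078 V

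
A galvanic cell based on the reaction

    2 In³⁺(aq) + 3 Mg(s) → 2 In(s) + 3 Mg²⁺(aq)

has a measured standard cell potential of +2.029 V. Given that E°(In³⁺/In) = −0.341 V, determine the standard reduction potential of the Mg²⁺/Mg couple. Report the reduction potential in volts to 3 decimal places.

In the reaction as written the In³⁺/In couple is reduced (cathode) and Mg²⁺/Mg is oxidized (anode), so E°cell = E°(In³⁺/In) − E°(Mg²⁺/Mg).
E°(Mg²⁺/Mg) = E°(cathode) − E°cell = −0.341 − (+2.029) = −2.370 V.

−2.370 V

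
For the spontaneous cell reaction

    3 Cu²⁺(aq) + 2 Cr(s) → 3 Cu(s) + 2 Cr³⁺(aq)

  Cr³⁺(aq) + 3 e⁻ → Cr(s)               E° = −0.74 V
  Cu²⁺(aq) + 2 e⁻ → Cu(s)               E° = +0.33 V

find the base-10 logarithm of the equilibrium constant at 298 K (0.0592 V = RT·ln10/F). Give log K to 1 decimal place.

log K = 108.4

The Cu²⁺/Cu couple is reduced (cathode); E°cell = +0.33 − (−0.74) = +1.07 V with n = 6.
At equilibrium E = 0, so log K = nE°cell / 0.0592 = (6)(+1.07) / 0.0592 = 108.4.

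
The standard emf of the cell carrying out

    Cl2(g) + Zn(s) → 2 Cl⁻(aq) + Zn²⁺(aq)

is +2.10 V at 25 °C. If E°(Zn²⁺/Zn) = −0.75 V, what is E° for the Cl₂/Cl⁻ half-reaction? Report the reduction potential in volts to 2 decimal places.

In the reaction as written the Cl₂/Cl⁻ couple is reduced (cathode) and Zn²⁺/Zn is oxidized (anode), so E°cell = E°(Cl₂/Cl⁻) − E°(Zn²⁺/Zn).
E°(Cl₂/Cl⁻) = E°cell + E°(anode) = +2.10 + (−0.75) = +1.35 V.

+1.35 V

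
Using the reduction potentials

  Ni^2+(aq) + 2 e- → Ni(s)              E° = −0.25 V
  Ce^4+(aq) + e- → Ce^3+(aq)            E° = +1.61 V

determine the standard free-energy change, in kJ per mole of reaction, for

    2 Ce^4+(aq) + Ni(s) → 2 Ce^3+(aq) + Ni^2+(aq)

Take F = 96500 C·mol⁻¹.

In the reaction as written Ce^4+(aq) is reduced, so the Ce⁴⁺/Ce³⁺ couple is the cathode and Ni²⁺/Ni is the anode.
E°cell = +1.61 − (−0.25) = +1.86 V; balancing electrons gives n = 2.
ΔG° = −nFE°cell = −(2)(96500)(+1.86) J/mol = −359 kJ/mol.

−359 kJ/mol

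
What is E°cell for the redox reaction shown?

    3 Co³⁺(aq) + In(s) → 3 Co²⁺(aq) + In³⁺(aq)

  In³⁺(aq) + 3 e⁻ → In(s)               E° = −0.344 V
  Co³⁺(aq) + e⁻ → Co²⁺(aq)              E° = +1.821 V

+2.165 V

Co³⁺(aq) gains electrons, so the Co³⁺/Co²⁺ couple is the cathode; the In³⁺/In couple is the anode.
E°cell = E°(cathode) − E°(anode) = +1.821 − (−0.344) = +2.165 V.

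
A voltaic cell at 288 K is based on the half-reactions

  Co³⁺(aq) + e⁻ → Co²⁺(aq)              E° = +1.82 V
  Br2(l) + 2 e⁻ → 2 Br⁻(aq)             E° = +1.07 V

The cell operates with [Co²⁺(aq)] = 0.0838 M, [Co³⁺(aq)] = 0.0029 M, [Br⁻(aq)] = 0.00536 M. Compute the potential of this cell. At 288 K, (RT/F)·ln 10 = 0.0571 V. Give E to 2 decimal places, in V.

+0.54 V

The Co³⁺/Co²⁺ couple has the more positive E°, so it is the cathode; Br₂/Br⁻ is the anode.
The standard potential is +1.82 − (+1.07) = +0.75 V and the balanced reaction transfers n = 2 electrons.
For the overall reaction 2 Co³⁺(aq) + 2 Br⁻(aq) → 2 Co²⁺(aq) + Br2(l), Q = [Co²⁺(aq)]^2 / ([Co³⁺(aq)]^2·[Br⁻(aq)]^2) = 2.91×10^7, giving log Q = 7.463.
By the Nernst equation, E = +0.75 − (0.0571/2)·(7.463) = +0.54 V.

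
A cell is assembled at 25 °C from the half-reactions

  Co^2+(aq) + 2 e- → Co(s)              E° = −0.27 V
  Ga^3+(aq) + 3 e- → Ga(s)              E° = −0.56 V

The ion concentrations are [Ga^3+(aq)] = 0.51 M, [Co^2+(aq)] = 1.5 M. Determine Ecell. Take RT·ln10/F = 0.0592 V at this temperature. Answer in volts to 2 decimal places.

Since E°(Co²⁺/Co) > E°(Ga³⁺/Ga), Co²⁺/Co serves as the cathode.
The standard potential is −0.27 − (−0.56) = +0.29 V and the balanced reaction transfers n = 6 electrons.
Balancing gives 3 Co^2+(aq) + 2 Ga(s) → 3 Co(s) + 2 Ga^3+(aq); hence Q = [Ga^3+(aq)]^2 / [Co^2+(aq)]^3 = 0.0771 (log Q = −1.113).
By the Nernst equation, E = +0.29 − (0.0592/6)·(−1.113) = +0.30 V.

+0.30 V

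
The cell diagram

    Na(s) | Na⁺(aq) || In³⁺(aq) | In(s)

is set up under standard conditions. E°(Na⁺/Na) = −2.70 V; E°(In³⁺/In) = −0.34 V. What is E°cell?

By convention the left-hand electrode in cell notation is the anode (oxidation) and the right-hand electrode is the cathode (reduction).
E°cell = E°(right) − E°(left) = −0.34 − (−2.70) = +2.36 V.

+2.36 V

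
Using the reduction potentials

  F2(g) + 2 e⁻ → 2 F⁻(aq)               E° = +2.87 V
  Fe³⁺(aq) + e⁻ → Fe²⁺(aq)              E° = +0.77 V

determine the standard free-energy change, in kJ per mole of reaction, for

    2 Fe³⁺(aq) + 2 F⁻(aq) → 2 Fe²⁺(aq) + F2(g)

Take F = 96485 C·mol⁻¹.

+405 kJ/mol

In the reaction as written Fe³⁺(aq) is reduced, so the Fe³⁺/Fe²⁺ couple is the cathode and F₂/F⁻ is the anode.
E°cell = +0.77 − (+2.87) = −2.10 V; balancing electrons gives n = 2.
ΔG° = −nFE°cell = −(2)(96485)(−2.10) J/mol = +405 kJ/mol.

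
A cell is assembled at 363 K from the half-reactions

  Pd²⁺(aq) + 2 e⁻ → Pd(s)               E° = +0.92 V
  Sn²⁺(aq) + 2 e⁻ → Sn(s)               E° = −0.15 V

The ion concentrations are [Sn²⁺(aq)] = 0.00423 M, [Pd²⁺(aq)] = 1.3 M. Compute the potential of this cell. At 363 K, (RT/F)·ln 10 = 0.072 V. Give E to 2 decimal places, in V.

+1.16 V

Since E°(Pd²⁺/Pd) > E°(Sn²⁺/Sn), Pd²⁺/Pd serves as the cathode.
E°cell = E°cat − E°an = +0.92 − (−0.15) = +1.07 V; n = 2.
Balancing gives Pd²⁺(aq) + Sn(s) → Pd(s) + Sn²⁺(aq); hence Q = [Sn²⁺(aq)] / [Pd²⁺(aq)] = 0.00325 (log Q = −2.488).
By the Nernst equation, E = +1.07 − (0.072/2)·(−2.488) = +1.16 V.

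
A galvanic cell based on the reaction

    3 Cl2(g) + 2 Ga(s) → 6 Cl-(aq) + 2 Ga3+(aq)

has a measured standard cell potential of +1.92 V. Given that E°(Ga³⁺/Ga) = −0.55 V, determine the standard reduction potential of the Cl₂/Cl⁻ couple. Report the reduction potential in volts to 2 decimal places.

+1.37 V

In the reaction as written the Cl₂/Cl⁻ couple is reduced (cathode) and Ga³⁺/Ga is oxidized (anode), so E°cell = E°(Cl₂/Cl⁻) − E°(Ga³⁺/Ga).
E°(Cl₂/Cl⁻) = E°cell + E°(anode) = +1.92 + (−0.55) = +1.37 V.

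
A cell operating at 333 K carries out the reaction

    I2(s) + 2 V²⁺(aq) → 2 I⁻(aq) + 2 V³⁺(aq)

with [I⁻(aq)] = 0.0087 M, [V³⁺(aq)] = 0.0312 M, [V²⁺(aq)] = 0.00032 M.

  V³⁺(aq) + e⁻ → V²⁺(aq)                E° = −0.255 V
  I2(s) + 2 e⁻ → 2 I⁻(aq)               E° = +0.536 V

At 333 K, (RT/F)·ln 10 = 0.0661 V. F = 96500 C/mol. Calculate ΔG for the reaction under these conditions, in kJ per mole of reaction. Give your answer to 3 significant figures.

With I₂/I⁻ reduced at the cathode, E°cell = +0.536 − (−0.255) = +0.791 V and n = 2.
The reaction quotient is ([I⁻(aq)]^2·[V³⁺(aq)]^2) / [V²⁺(aq)]^2 = 0.72; by Nernst, E = +0.791 − (0.0661/2)(−0.143) = +0.7957 V.
Finally ΔG = −nFE = −(2)(96500 C/mol)(+0.7957 V) = −154 kJ/mol.

−154 kJ/mol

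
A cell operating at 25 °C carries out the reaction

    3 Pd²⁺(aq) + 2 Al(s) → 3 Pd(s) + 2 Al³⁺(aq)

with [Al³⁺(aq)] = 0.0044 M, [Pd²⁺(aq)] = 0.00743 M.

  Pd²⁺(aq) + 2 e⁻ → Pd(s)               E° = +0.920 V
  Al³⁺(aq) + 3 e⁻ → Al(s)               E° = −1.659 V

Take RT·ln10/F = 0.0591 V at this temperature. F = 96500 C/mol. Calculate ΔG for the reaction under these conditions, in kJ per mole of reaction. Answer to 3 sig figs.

With Pd²⁺/Pd reduced at the cathode, E°cell = +0.920 − (−1.659) = +2.579 V and n = 6.
Q = [Al³⁺(aq)]^2 / [Pd²⁺(aq)]^3 = 47.2, so log Q = 1.674 and E = +2.579 − (0.0591/6)(1.674) = +2.5625 V.
Finally ΔG = −nFE = −(6)(96500 C/mol)(+2.5625 V) = −1480 kJ/mol.

−1480 kJ/mol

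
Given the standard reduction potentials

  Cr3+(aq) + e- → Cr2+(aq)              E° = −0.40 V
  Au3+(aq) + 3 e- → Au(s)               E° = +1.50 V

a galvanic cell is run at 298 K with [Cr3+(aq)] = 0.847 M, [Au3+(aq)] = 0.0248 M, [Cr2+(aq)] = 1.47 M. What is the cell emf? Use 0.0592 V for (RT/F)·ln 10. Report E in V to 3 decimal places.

Au³⁺/Au is reduced (cathode, E° = +1.50 V) and Cr³⁺/Cr²⁺ is oxidized (anode).
E°cell = E°cat − E°an = +1.50 − (−0.40) = +1.90 V; n = 3.
Balancing gives Au3+(aq) + 3 Cr2+(aq) → Au(s) + 3 Cr3+(aq); hence Q = [Cr3+(aq)]^3 / ([Au3+(aq)]·[Cr2+(aq)]^3) = 7.71 (log Q = 0.887).
Applying E = E° − (RT ln10/nF)·log Q gives +1.90 − (0.0592/3)(0.887) = +1.882 V.

+1.882 V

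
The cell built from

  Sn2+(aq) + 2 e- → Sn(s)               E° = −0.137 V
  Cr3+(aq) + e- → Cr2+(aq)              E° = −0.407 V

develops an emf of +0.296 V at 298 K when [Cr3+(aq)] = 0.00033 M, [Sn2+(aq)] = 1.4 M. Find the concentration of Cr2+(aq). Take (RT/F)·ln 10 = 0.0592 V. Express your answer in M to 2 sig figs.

Sn²⁺/Sn is the cathode (higher E°); E°cell = −0.137 − (−0.407) = +0.270 V with n = 2.
From the Nernst equation, log Q = n(E° − E)/0.0592 = 2·(+0.270 − (+0.296))/0.0592 = −0.878.
Balancing electrons gives Sn2+(aq) + 2 Cr2+(aq) → Sn(s) + 2 Cr3+(aq); thus Q = [Cr3+(aq)]^2 / ([Sn2+(aq)]·[Cr2+(aq)]^2).
Solving for the unknown gives log [Cr2+(aq)] = −3.116, so [Cr2+(aq)] ≈ 0.00077 M.

0.00077 M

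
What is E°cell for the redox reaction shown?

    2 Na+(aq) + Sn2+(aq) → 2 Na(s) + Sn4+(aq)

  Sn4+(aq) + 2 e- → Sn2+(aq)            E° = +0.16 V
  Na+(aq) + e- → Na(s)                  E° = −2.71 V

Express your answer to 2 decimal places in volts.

In the reaction as written, Na+(aq) is reduced (cathode) and Sn4+(aq) is produced by oxidation at the anode.
E°cell = E°(cathode) − E°(anode) = −2.71 − (+0.16) = −2.87 V.
The negative E°cell means the reaction is non-spontaneous in the direction written.

−2.87 V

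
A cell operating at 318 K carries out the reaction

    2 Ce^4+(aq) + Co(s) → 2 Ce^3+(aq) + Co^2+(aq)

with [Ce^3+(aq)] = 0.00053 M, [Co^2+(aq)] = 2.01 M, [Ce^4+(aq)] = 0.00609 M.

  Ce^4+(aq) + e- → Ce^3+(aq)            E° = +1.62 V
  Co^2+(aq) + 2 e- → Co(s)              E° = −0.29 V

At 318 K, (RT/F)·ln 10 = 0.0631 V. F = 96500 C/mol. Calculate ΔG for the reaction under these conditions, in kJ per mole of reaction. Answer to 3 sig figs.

−380 kJ/mol

The standard cell potential is +1.62 − (−0.29) = +1.91 V, with n = 2 electrons in the balanced equation.
The reaction quotient is ([Ce^3+(aq)]^2·[Co^2+(aq)]) / [Ce^4+(aq)]^2 = 0.0152; by Nernst, E = +1.91 − (0.0631/2)(−1.817) = +1.9673 V.
Then ΔG = −nFE = −2 × 96500 × +1.9673 J/mol = −380 kJ/mol.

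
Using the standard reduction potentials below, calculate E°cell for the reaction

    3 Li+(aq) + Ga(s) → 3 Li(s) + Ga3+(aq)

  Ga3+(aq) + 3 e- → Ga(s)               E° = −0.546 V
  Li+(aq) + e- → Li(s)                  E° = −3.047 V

−2.501 V

Li+(aq) gains electrons, so the Li⁺/Li couple is the cathode; the Ga³⁺/Ga couple is the anode.
E°cell = E°(cathode) − E°(anode) = −3.047 − (−0.546) = −2.501 V.
The negative E°cell means the reaction is non-spontaneous in the direction written.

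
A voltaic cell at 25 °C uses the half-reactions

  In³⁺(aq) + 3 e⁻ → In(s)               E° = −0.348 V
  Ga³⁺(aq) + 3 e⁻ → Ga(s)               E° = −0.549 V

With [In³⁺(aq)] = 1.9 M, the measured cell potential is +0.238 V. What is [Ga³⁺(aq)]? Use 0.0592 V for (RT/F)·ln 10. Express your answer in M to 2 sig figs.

With In³⁺/In at the cathode and Ga³⁺/Ga at the anode, E°cell = −0.348 − (−0.549) = +0.201 V (n = 3).
From the Nernst equation, log Q = n(E° − E)/0.0592 = 3·(+0.201 − (+0.238))/0.0592 = −1.875.
Balancing electrons gives In³⁺(aq) + Ga(s) → In(s) + Ga³⁺(aq); thus Q = [Ga³⁺(aq)] / [In³⁺(aq)].
Substituting the known concentrations and solving, log [Ga³⁺(aq)] = −1.596 and [Ga³⁺(aq)] = 0.025 M.

0.025 M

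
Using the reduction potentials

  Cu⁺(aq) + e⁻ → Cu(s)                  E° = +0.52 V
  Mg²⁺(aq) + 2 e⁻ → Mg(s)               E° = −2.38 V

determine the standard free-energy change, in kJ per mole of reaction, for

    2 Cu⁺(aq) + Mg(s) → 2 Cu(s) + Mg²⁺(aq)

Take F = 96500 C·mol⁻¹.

−560 kJ/mol

In the reaction as written Cu⁺(aq) is reduced, so the Cu⁺/Cu couple is the cathode and Mg²⁺/Mg is the anode.
E°cell = +0.52 − (−2.38) = +2.90 V; balancing electrons gives n = 2.
ΔG° = −nFE°cell = −(2)(96500)(+2.90) J/mol = −560 kJ/mol.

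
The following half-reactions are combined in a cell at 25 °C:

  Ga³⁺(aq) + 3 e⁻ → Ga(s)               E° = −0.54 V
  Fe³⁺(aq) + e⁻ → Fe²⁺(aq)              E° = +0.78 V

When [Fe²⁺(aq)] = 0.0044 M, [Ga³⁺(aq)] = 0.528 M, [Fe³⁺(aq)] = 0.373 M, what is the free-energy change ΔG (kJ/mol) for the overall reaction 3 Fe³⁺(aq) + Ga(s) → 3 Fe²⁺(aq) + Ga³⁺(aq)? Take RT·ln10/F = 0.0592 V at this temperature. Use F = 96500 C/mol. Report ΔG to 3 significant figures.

E°cell = +0.78 − (−0.54) = +1.32 V; the balanced reaction transfers n = 3 electrons.
The reaction quotient is ([Fe²⁺(aq)]^3·[Ga³⁺(aq)]) / [Fe³⁺(aq)]^3 = 8.67×10^−7; by Nernst, E = +1.32 − (0.0592/3)(−6.062) = +1.4396 V.
Finally ΔG = −nFE = −(3)(96500 C/mol)(+1.4396 V) = −417 kJ/mol.

−417 kJ/mol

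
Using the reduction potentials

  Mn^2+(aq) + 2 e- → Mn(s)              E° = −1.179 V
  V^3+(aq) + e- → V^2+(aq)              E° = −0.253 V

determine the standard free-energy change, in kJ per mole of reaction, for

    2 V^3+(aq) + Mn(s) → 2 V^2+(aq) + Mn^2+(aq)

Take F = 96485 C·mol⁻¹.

−179 kJ/mol

In the reaction as written V^3+(aq) is reduced, so the V³⁺/V²⁺ couple is the cathode and Mn²⁺/Mn is the anode.
E°cell = −0.253 − (−1.179) = +0.926 V; balancing electrons gives n = 2.
ΔG° = −nFE°cell = −(2)(96485)(+0.926) J/mol = −179 kJ/mol.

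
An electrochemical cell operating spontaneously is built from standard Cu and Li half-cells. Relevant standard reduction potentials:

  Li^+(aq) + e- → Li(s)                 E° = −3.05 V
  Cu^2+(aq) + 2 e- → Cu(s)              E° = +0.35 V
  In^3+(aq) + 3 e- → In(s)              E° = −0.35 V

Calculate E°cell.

Of the two couples in this cell, the one with the more positive reduction potential is reduced at the cathode: here that is Cu²⁺/Cu (+0.35 V); Li⁺/Li (−3.05 V) is the anode.
E°cell = E°(cathode) − E°(anode) = +0.35 − (−3.05) = +3.40 V.

+3.40 V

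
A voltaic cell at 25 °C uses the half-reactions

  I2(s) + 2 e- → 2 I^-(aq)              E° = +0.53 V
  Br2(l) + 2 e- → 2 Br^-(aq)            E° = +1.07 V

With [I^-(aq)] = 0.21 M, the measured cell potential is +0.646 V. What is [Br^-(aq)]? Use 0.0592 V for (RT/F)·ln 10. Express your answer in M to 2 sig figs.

With Br₂/Br⁻ at the cathode and I₂/I⁻ at the anode, E°cell = +1.07 − (+0.53) = +0.54 V (n = 2).
From the Nernst equation, log Q = n(E° − E)/0.0592 = 2·(+0.54 − (+0.646))/0.0592 = −3.581.
The balanced reaction is Br2(l) + 2 I^-(aq) → 2 Br^-(aq) + I2(s), so Q = [Br^-(aq)]^2 / [I^-(aq)]^2.
Solving for the unknown gives log [Br^-(aq)] = −2.468, so [Br^-(aq)] ≈ 0.0034 M.

0.0034 M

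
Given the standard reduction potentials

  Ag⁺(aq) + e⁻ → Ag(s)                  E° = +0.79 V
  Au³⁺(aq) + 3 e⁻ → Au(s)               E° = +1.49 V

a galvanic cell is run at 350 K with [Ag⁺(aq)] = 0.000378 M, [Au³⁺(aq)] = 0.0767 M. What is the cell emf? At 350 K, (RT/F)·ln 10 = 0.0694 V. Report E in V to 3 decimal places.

+0.912 V

Since E°(Au³⁺/Au) > E°(Ag⁺/Ag), Au³⁺/Au serves as the cathode.
E°cell = E°cat − E°an = +1.49 − (+0.79) = +0.70 V; n = 3.
Balancing gives Au³⁺(aq) + 3 Ag(s) → Au(s) + 3 Ag⁺(aq); hence Q = [Ag⁺(aq)]^3 / [Au³⁺(aq)] = 7.04×10^−10 (log Q = −9.152).
E = E° − (0.0694/n)·log Q = +0.70 − (0.0694/3)(−9.152) = +0.912 V.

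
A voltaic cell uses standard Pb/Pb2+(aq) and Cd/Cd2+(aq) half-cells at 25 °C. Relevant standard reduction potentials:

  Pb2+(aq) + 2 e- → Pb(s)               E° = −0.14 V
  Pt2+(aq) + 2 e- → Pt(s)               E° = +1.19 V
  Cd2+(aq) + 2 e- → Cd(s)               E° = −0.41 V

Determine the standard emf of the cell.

The Pb²⁺/Pb couple has the higher E°, so Pb ion is reduced (cathode) and Cd is oxidized (anode).
E°cell = E°(cathode) − E°(anode) = −0.14 − (−0.41) = +0.27 V.

+0.27 V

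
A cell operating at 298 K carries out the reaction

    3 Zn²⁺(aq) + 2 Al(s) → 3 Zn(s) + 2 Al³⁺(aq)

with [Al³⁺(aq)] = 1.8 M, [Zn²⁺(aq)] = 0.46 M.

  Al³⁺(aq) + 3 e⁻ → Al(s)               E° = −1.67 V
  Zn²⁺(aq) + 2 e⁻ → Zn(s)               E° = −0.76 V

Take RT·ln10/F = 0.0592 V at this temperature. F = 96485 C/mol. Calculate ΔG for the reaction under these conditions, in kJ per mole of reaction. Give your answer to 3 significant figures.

E°cell = −0.76 − (−1.67) = +0.91 V; the balanced reaction transfers n = 6 electrons.
The reaction quotient is [Al³⁺(aq)]^2 / [Zn²⁺(aq)]^3 = 33.3; by Nernst, E = +0.91 − (0.0592/6)(1.522) = +0.8950 V.
Finally ΔG = −nFE = −(6)(96485 C/mol)(+0.8950 V) = −518 kJ/mol.

−518 kJ/mol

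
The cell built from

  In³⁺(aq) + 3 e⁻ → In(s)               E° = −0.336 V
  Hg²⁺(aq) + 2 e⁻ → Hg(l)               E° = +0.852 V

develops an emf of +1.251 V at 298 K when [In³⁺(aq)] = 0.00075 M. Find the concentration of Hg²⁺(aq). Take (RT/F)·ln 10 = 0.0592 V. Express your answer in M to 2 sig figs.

1.1 M

With Hg²⁺/Hg at the cathode and In³⁺/In at the anode, E°cell = +0.852 − (−0.336) = +1.188 V (n = 6).
Rearranging E = E° − (0.0592/n)·log Q gives log Q = 6(+1.188 − (+1.251))/0.0592 = −6.385.
Balancing electrons gives 3 Hg²⁺(aq) + 2 In(s) → 3 Hg(l) + 2 In³⁺(aq); thus Q = [In³⁺(aq)]^2 / [Hg²⁺(aq)]^3.
Solving for the unknown gives log [Hg²⁺(aq)] = 0.045, so [Hg²⁺(aq)] ≈ 1.1 M.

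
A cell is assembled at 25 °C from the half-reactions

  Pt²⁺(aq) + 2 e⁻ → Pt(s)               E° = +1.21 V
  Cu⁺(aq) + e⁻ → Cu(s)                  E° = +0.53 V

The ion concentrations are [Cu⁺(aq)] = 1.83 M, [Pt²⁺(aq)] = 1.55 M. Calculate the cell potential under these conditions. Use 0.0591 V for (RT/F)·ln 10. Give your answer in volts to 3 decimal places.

Since E°(Pt²⁺/Pt) > E°(Cu⁺/Cu), Pt²⁺/Pt serves as the cathode.
E°cell = +1.21 − (+0.53) = +0.68 V, with n = 2 electrons transferred.
Balancing gives Pt²⁺(aq) + 2 Cu(s) → Pt(s) + 2 Cu⁺(aq); hence Q = [Cu⁺(aq)]^2 / [Pt²⁺(aq)] = 2.16 (log Q = 0.335).
Applying E = E° − (RT ln10/nF)·log Q gives +0.68 − (0.0591/2)(0.335) = +0.670 V.

+0.670 V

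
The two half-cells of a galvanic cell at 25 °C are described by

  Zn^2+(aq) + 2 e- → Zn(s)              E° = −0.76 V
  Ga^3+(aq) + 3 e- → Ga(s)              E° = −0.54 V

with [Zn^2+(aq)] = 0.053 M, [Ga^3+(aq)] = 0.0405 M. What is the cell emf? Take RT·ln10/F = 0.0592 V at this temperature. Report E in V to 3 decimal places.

+0.230 V

Since E°(Ga³⁺/Ga) > E°(Zn²⁺/Zn), Ga³⁺/Ga serves as the cathode.
E°cell = E°cat − E°an = −0.54 − (−0.76) = +0.22 V; n = 6.
For the overall reaction 2 Ga^3+(aq) + 3 Zn(s) → 2 Ga(s) + 3 Zn^2+(aq), Q = [Zn^2+(aq)]^3 / [Ga^3+(aq)]^2 = 0.0908, giving log Q = −1.042.
E = E° − (0.0592/n)·log Q = +0.22 − (0.0592/6)(−1.042) = +0.230 V.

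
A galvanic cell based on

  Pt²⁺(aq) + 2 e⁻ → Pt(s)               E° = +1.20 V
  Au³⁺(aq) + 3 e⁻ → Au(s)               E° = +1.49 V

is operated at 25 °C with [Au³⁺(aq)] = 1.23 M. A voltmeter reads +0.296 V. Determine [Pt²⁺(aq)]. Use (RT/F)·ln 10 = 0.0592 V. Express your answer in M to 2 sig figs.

The Au³⁺/Au couple has the larger reduction potential, so it is the cathode: E°cell = +1.49 − (+1.20) = +0.29 V and n = 6.
Rearranging E = E° − (0.0592/n)·log Q gives log Q = 6(+0.29 − (+0.296))/0.0592 = −0.608.
For 2 Au³⁺(aq) + 3 Pt(s) → 2 Au(s) + 3 Pt²⁺(aq), the reaction quotient is Q = [Pt²⁺(aq)]^3 / [Au³⁺(aq)]^2.
Solving for the unknown gives log [Pt²⁺(aq)] = −0.143, so [Pt²⁺(aq)] ≈ 0.72 M.

0.72 M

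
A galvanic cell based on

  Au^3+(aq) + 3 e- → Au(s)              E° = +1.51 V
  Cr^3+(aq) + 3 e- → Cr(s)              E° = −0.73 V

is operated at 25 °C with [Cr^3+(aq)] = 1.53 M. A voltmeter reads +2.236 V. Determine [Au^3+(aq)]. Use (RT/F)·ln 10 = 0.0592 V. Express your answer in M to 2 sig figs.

The Au³⁺/Au couple has the larger reduction potential, so it is the cathode: E°cell = +1.51 − (−0.73) = +2.24 V and n = 3.
From the Nernst equation, log Q = n(E° − E)/0.0592 = 3·(+2.24 − (+2.236))/0.0592 = 0.203.
The balanced reaction is Au^3+(aq) + Cr(s) → Au(s) + Cr^3+(aq), so Q = [Cr^3+(aq)] / [Au^3+(aq)].
Isolating [Au^3+(aq)] in Q = 10^{0.203} yields log [Au^3+(aq)] = −0.018, i.e. 0.96 M.

0.96 M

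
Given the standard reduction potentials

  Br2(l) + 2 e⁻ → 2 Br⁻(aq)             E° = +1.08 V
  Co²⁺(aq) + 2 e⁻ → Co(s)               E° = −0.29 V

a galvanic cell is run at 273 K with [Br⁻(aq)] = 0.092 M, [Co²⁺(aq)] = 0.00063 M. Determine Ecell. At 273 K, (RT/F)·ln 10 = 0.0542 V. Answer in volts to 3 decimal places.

+1.513 V

Br₂/Br⁻ is reduced (cathode, E° = +1.08 V) and Co²⁺/Co is oxidized (anode).
E°cell = +1.08 − (−0.29) = +1.37 V, with n = 2 electrons transferred.
For the overall reaction Br2(l) + Co(s) → 2 Br⁻(aq) + Co²⁺(aq), Q = [Br⁻(aq)]^2·[Co²⁺(aq)] = 5.33×10^−6, giving log Q = −5.273.
E = E° − (0.0542/n)·log Q = +1.37 − (0.0542/2)(−5.273) = +1.513 V.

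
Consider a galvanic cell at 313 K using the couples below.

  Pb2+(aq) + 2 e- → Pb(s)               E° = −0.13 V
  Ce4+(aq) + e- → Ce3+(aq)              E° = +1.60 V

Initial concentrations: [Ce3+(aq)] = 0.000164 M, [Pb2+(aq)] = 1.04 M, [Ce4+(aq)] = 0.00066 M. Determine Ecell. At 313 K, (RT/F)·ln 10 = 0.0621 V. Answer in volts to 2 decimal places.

The Ce⁴⁺/Ce³⁺ couple has the more positive E°, so it is the cathode; Pb²⁺/Pb is the anode.
E°cell = +1.60 − (−0.13) = +1.73 V, with n = 2 electrons transferred.
The balanced reaction is 2 Ce4+(aq) + Pb(s) → 2 Ce3+(aq) + Pb2+(aq), so Q = ([Ce3+(aq)]^2·[Pb2+(aq)]) / [Ce4+(aq)]^2 = 0.0642 and log Q = −1.192.
E = E° − (0.0621/n)·log Q = +1.73 − (0.0621/2)(−1.192) = +1.77 V.

+1.77 V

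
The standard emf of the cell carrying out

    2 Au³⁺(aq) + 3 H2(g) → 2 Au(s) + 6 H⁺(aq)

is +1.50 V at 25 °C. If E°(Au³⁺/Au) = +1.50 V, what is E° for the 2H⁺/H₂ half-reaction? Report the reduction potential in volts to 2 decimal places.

In the reaction as written the Au³⁺/Au couple is reduced (cathode) and 2H⁺/H₂ is oxidized (anode), so E°cell = E°(Au³⁺/Au) − E°(2H⁺/H₂).
E°(2H⁺/H₂) = E°(cathode) − E°cell = +1.50 − (+1.50) = +0.00 V.

+0.00 V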